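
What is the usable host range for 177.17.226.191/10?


Network: 177.0.0.0
Broadcast: 177.63.255.255
First usable = network + 1
Last usable = broadcast - 1
Range: 177.0.0.1 to 177.63.255.254


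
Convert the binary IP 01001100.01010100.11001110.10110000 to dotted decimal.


01001100 = 76
01010100 = 84
11001110 = 206
10110000 = 176
IP: 76.84.206.176


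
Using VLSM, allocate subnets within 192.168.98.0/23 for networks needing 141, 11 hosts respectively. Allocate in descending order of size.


141 hosts -> /24 (254 usable): 192.168.98.0/24
11 hosts -> /28 (14 usable): 192.168.99.0/28
Allocation: 192.168.98.0/24 (141 hosts, 254 usable); 192.168.99.0/28 (11 hosts, 14 usable)


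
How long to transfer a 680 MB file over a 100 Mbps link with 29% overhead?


Effective throughput = 100 * (1 - 29/100) = 71 Mbps
File size in Mb = 680 * 8 = 5440 Mb
Time = 5440 / 71
Time = 76.6197 seconds


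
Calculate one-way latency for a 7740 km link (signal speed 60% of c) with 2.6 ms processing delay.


Speed = 0.6 * 3e5 km/s = 180000 km/s
Propagation delay = 7740 / 180000 = 0.043 s = 43 ms
Processing delay = 2.6 ms
Total one-way latency = 45.6 ms


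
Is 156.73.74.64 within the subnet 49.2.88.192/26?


Subnet network: 49.2.88.192
Test IP AND mask: 156.73.74.64
No, 156.73.74.64 is not in 49.2.88.192/26


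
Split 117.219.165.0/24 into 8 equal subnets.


New prefix = 24 + 3 = 27
Each subnet has 32 addresses
  117.219.165.0/27
  117.219.165.32/27
  117.219.165.64/27
  117.219.165.96/27
  117.219.165.128/27
  117.219.165.160/27
  117.219.165.192/27
  117.219.165.224/27
Subnets: 117.219.165.0/27, 117.219.165.32/27, 117.219.165.64/27, 117.219.165.96/27, 117.219.165.128/27, 117.219.165.160/27, 117.219.165.192/27, 117.219.165.224/27


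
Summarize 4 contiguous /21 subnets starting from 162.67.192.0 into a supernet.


Original prefix: /21
Number of subnets: 4 = 2^2
New prefix = 21 - 2 = 19
Supernet: 162.67.192.0/19


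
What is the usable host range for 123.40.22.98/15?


Network: 123.40.0.0
Broadcast: 123.41.255.255
First usable = network + 1
Last usable = broadcast - 1
Range: 123.40.0.1 to 123.41.255.254


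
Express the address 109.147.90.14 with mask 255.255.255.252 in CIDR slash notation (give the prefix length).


Binary: 11111111.11111111.11111111.11111100
Count leading 1s
Prefix: /30


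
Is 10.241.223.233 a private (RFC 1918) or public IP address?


RFC 1918 private ranges:
  10.0.0.0/8 (10.0.0.0 - 10.255.255.255)
  172.16.0.0/12 (172.16.0.0 - 172.31.255.255)
  192.168.0.0/16 (192.168.0.0 - 192.168.255.255)
Private (in 10.0.0.0/8)


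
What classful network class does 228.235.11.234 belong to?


First octet: 228
Binary: 11100100
1110xxxx -> Class D (224-239)
Class D (multicast), default mask N/A


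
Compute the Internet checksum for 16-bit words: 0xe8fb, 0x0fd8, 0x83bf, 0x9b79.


Sum all words (with carry folding):
+ 0xe8fb = 0xe8fb
+ 0x0fd8 = 0xf8d3
+ 0x83bf = 0x7c93
+ 0x9b79 = 0x180d
One's complement: ~0x180d
Checksum = 0xe7f2


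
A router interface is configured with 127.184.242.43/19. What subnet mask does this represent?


/19 means 19 network bits, 13 host bits
Binary: 11111111111111111110000000000000
Mask: 255.255.224.0


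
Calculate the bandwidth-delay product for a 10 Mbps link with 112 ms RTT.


BDP = bandwidth * RTT
= 10 Mbps * 112 ms
= 10 * 1e6 * 112 / 1000 bits
= 1120000 bits
= 140000 bytes
= 136.7188 KB
BDP = 1120000 bits (140000 bytes)


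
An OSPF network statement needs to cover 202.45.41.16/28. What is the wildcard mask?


Subnet mask: 255.255.255.240
Wildcard = 255.255.255.255 - subnet mask
255 - 255 = 0
255 - 255 = 0
255 - 255 = 0
255 - 240 = 15
Wildcard: 0.0.0.15


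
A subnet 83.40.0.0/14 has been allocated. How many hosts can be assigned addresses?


Host bits = 32 - 14 = 18
Total addresses = 2^18 = 262144
Usable = total - 2 (network and broadcast)
Usable hosts: 262142


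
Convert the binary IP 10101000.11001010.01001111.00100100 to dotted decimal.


10101000 = 168
11001010 = 202
01001111 = 79
00100100 = 36
IP: 168.202.79.36


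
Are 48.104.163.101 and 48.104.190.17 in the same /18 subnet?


Mask: 255.255.192.0
48.104.163.101 AND mask = 48.104.128.0
48.104.190.17 AND mask = 48.104.128.0
Yes, same subnet (48.104.128.0)


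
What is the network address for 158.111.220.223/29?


IP:   10011110.01101111.11011100.11011111
Mask: 11111111.11111111.11111111.11111000
AND operation:
Net:  10011110.01101111.11011100.11011000
Network: 158.111.220.216/29


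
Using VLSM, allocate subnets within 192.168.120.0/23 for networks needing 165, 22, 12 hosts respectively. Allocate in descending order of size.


165 hosts -> /24 (254 usable): 192.168.120.0/24
22 hosts -> /27 (30 usable): 192.168.121.0/27
12 hosts -> /28 (14 usable): 192.168.121.32/28
Allocation: 192.168.120.0/24 (165 hosts, 254 usable); 192.168.121.0/27 (22 hosts, 30 usable); 192.168.121.32/28 (12 hosts, 14 usable)


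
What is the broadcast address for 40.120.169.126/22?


Network: 40.120.168.0/22
Host bits = 10
Set all host bits to 1:
Broadcast: 40.120.171.255


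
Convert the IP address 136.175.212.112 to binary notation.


136 = 10001000
175 = 10101111
212 = 11010100
112 = 01110000
Binary: 10001000.10101111.11010100.01110000


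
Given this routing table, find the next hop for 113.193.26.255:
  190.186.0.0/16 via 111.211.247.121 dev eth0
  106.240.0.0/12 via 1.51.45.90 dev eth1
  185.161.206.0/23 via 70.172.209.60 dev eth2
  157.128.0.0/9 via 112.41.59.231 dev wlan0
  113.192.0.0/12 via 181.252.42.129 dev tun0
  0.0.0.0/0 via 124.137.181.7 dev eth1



Longest prefix match for 113.193.26.255:
  /16 190.186.0.0: no
  /12 106.240.0.0: no
  /23 185.161.206.0: no
  /9 157.128.0.0: no
  /12 113.192.0.0: MATCH
  /0 0.0.0.0: MATCH
Selected: next-hop 181.252.42.129 via tun0 (matched /12)


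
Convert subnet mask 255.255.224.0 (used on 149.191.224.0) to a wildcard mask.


Subnet mask: 255.255.224.0
Wildcard = 255.255.255.255 - subnet mask
255 - 255 = 0
255 - 255 = 0
255 - 224 = 31
255 - 0 = 255
Wildcard: 0.0.31.255


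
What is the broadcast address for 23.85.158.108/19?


Network: 23.85.128.0/19
Host bits = 13
Set all host bits to 1:
Broadcast: 23.85.159.255


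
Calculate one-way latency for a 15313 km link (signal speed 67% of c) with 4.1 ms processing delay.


Speed = 0.67 * 3e5 km/s = 201000 km/s
Propagation delay = 15313 / 201000 = 0.0762 s = 76.1841 ms
Processing delay = 4.1 ms
Total one-way latency = 80.2841 ms


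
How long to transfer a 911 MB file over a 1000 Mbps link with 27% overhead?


Effective throughput = 1000 * (1 - 27/100) = 730 Mbps
File size in Mb = 911 * 8 = 7288 Mb
Time = 7288 / 730
Time = 9.9836 seconds


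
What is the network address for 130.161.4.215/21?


IP:   10000010.10100001.00000100.11010111
Mask: 11111111.11111111.11111000.00000000
AND operation:
Net:  10000010.10100001.00000000.00000000
Network: 130.161.0.0/21


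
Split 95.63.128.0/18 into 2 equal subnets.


New prefix = 18 + 1 = 19
Each subnet has 8192 addresses
  95.63.128.0/19
  95.63.160.0/19
Subnets: 95.63.128.0/19, 95.63.160.0/19


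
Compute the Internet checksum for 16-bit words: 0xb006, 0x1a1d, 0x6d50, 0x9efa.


Sum all words (with carry folding):
+ 0xb006 = 0xb006
+ 0x1a1d = 0xca23
+ 0x6d50 = 0x3774
+ 0x9efa = 0xd66e
One's complement: ~0xd66e
Checksum = 0x2991


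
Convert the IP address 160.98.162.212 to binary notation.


160 = 10100000
98 = 01100010
162 = 10100010
212 = 11010100
Binary: 10100000.01100010.10100010.11010100


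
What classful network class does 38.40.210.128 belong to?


First octet: 38
Binary: 00100110
0xxxxxxx -> Class A (1-126)
Class A, default mask 255.0.0.0 (/8)


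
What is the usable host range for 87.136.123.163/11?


Network: 87.128.0.0
Broadcast: 87.159.255.255
First usable = network + 1
Last usable = broadcast - 1
Range: 87.128.0.1 to 87.159.255.254


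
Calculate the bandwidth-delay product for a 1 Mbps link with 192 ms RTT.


BDP = bandwidth * RTT
= 1 Mbps * 192 ms
= 1 * 1e6 * 192 / 1000 bits
= 192000 bits
= 24000 bytes
= 23.4375 KB
BDP = 192000 bits (24000 bytes)


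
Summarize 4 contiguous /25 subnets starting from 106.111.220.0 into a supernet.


Original prefix: /25
Number of subnets: 4 = 2^2
New prefix = 25 - 2 = 23
Supernet: 106.111.220.0/23


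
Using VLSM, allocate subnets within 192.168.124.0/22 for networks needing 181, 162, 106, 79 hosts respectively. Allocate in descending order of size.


181 hosts -> /24 (254 usable): 192.168.124.0/24
162 hosts -> /24 (254 usable): 192.168.125.0/24
106 hosts -> /25 (126 usable): 192.168.126.0/25
79 hosts -> /25 (126 usable): 192.168.126.128/25
Allocation: 192.168.124.0/24 (181 hosts, 254 usable); 192.168.125.0/24 (162 hosts, 254 usable); 192.168.126.0/25 (106 hosts, 126 usable); 192.168.126.128/25 (79 hosts, 126 usable)


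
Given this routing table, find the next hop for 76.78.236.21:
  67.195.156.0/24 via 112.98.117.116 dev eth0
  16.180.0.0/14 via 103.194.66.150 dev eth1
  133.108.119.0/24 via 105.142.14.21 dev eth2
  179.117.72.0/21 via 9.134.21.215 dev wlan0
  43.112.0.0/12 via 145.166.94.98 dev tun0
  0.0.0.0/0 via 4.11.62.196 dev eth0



Longest prefix match for 76.78.236.21:
  /24 67.195.156.0: no
  /14 16.180.0.0: no
  /24 133.108.119.0: no
  /21 179.117.72.0: no
  /12 43.112.0.0: no
  /0 0.0.0.0: MATCH
Selected: next-hop 4.11.62.196 via eth0 (matched /0)


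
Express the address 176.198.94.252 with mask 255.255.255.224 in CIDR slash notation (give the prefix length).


Binary: 11111111.11111111.11111111.11100000
Count leading 1s
Prefix: /27


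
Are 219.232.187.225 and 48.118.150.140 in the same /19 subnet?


Mask: 255.255.224.0
219.232.187.225 AND mask = 219.232.160.0
48.118.150.140 AND mask = 48.118.128.0
No, different subnets (219.232.160.0 vs 48.118.128.0)


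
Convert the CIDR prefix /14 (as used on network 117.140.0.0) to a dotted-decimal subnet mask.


/14 means 14 network bits, 18 host bits
Binary: 11111111111111000000000000000000
Mask: 255.252.0.0


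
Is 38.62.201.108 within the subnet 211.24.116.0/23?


Subnet network: 211.24.116.0
Test IP AND mask: 38.62.200.0
No, 38.62.201.108 is not in 211.24.116.0/23


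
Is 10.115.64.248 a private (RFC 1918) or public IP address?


RFC 1918 private ranges:
  10.0.0.0/8 (10.0.0.0 - 10.255.255.255)
  172.16.0.0/12 (172.16.0.0 - 172.31.255.255)
  192.168.0.0/16 (192.168.0.0 - 192.168.255.255)
Private (in 10.0.0.0/8)


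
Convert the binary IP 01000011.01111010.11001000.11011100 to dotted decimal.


01000011 = 67
01111010 = 122
11001000 = 200
11011100 = 220
IP: 67.122.200.220


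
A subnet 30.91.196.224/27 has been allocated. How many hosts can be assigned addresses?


Host bits = 32 - 27 = 5
Total addresses = 2^5 = 32
Usable = total - 2 (network and broadcast)
Usable hosts: 30


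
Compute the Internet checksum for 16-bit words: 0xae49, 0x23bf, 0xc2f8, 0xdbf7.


Sum all words (with carry folding):
+ 0xae49 = 0xae49
+ 0x23bf = 0xd208
+ 0xc2f8 = 0x9501
+ 0xdbf7 = 0x70f9
One's complement: ~0x70f9
Checksum = 0x8f06


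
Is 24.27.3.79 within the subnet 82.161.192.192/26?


Subnet network: 82.161.192.192
Test IP AND mask: 24.27.3.64
No, 24.27.3.79 is not in 82.161.192.192/26


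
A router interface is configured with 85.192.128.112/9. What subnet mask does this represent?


/9 means 9 network bits, 23 host bits
Binary: 11111111100000000000000000000000
Mask: 255.128.0.0


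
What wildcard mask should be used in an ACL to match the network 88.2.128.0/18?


Subnet mask: 255.255.192.0
Wildcard = 255.255.255.255 - subnet mask
255 - 255 = 0
255 - 255 = 0
255 - 192 = 63
255 - 0 = 255
Wildcard: 0.0.63.255


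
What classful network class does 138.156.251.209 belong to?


First octet: 138
Binary: 10001010
10xxxxxx -> Class B (128-191)
Class B, default mask 255.255.0.0 (/16)


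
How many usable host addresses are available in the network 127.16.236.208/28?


Host bits = 32 - 28 = 4
Total addresses = 2^4 = 16
Usable = total - 2 (network and broadcast)
Usable hosts: 14


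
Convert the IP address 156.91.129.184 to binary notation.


156 = 10011100
91 = 01011011
129 = 10000001
184 = 10111000
Binary: 10011100.01011011.10000001.10111000


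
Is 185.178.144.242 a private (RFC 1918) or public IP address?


RFC 1918 private ranges:
  10.0.0.0/8 (10.0.0.0 - 10.255.255.255)
  172.16.0.0/12 (172.16.0.0 - 172.31.255.255)
  192.168.0.0/16 (192.168.0.0 - 192.168.255.255)
Public (not in any RFC 1918 range)


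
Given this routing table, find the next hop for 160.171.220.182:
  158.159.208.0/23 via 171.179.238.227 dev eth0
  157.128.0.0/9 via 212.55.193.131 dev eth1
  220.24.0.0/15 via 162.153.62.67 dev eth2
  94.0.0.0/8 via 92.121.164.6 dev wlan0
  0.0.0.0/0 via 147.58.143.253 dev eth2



Longest prefix match for 160.171.220.182:
  /23 158.159.208.0: no
  /9 157.128.0.0: no
  /15 220.24.0.0: no
  /8 94.0.0.0: no
  /0 0.0.0.0: MATCH
Selected: next-hop 147.58.143.253 via eth2 (matched /0)


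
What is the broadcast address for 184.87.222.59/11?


Network: 184.64.0.0/11
Host bits = 21
Set all host bits to 1:
Broadcast: 184.95.255.255


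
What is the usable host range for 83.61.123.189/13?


Network: 83.56.0.0
Broadcast: 83.63.255.255
First usable = network + 1
Last usable = broadcast - 1
Range: 83.56.0.1 to 83.63.255.254


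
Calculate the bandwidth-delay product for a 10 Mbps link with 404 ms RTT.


BDP = bandwidth * RTT
= 10 Mbps * 404 ms
= 10 * 1e6 * 404 / 1000 bits
= 4040000 bits
= 505000 bytes
= 493.1641 KB
BDP = 4040000 bits (505000 bytes)


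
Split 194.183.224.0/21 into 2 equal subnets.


New prefix = 21 + 1 = 22
Each subnet has 1024 addresses
  194.183.224.0/22
  194.183.228.0/22
Subnets: 194.183.224.0/22, 194.183.228.0/22


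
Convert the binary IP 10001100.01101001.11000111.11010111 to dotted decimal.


10001100 = 140
01101001 = 105
11000111 = 199
11010111 = 215
IP: 140.105.199.215


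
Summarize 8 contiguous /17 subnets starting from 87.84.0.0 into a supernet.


Original prefix: /17
Number of subnets: 8 = 2^3
New prefix = 17 - 3 = 14
Supernet: 87.84.0.0/14


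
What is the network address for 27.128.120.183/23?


IP:   00011011.10000000.01111000.10110111
Mask: 11111111.11111111.11111110.00000000
AND operation:
Net:  00011011.10000000.01111000.00000000
Network: 27.128.120.0/23


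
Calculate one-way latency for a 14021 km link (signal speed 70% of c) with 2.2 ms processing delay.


Speed = 0.7 * 3e5 km/s = 210000 km/s
Propagation delay = 14021 / 210000 = 0.0668 s = 66.7667 ms
Processing delay = 2.2 ms
Total one-way latency = 68.9667 ms


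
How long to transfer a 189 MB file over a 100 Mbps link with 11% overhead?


Effective throughput = 100 * (1 - 11/100) = 89 Mbps
File size in Mb = 189 * 8 = 1512 Mb
Time = 1512 / 89
Time = 16.9888 seconds


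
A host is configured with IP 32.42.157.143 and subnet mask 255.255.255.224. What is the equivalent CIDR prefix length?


Binary: 11111111.11111111.11111111.11100000
Count leading 1s
Prefix: /27


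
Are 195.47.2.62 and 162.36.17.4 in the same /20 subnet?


Mask: 255.255.240.0
195.47.2.62 AND mask = 195.47.0.0
162.36.17.4 AND mask = 162.36.16.0
No, different subnets (195.47.0.0 vs 162.36.16.0)


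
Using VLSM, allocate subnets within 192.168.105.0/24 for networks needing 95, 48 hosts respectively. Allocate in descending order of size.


95 hosts -> /25 (126 usable): 192.168.105.0/25
48 hosts -> /26 (62 usable): 192.168.105.128/26
Allocation: 192.168.105.0/25 (95 hosts, 126 usable); 192.168.105.128/26 (48 hosts, 62 usable)


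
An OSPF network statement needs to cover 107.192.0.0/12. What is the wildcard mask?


Subnet mask: 255.240.0.0
Wildcard = 255.255.255.255 - subnet mask
255 - 255 = 0
255 - 240 = 15
255 - 0 = 255
255 - 0 = 255
Wildcard: 0.15.255.255


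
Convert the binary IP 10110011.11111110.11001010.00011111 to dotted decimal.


10110011 = 179
11111110 = 254
11001010 = 202
00011111 = 31
IP: 179.254.202.31


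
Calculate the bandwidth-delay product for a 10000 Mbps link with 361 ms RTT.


BDP = bandwidth * RTT
= 10000 Mbps * 361 ms
= 10000 * 1e6 * 361 / 1000 bits
= 3610000000 bits
= 451250000 bytes
= 440673.8281 KB
BDP = 3610000000 bits (451250000 bytes)


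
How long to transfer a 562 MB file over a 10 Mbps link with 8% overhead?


Effective throughput = 10 * (1 - 8/100) = 9.2 Mbps
File size in Mb = 562 * 8 = 4496 Mb
Time = 4496 / 9.2
Time = 488.6957 seconds


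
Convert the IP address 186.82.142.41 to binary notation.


186 = 10111010
82 = 01010010
142 = 10001110
41 = 00101001
Binary: 10111010.01010010.10001110.00101001


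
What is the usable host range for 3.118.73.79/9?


Network: 3.0.0.0
Broadcast: 3.127.255.255
First usable = network + 1
Last usable = broadcast - 1
Range: 3.0.0.1 to 3.127.255.254


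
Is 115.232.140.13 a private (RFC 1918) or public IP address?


RFC 1918 private ranges:
  10.0.0.0/8 (10.0.0.0 - 10.255.255.255)
  172.16.0.0/12 (172.16.0.0 - 172.31.255.255)
  192.168.0.0/16 (192.168.0.0 - 192.168.255.255)
Public (not in any RFC 1918 range)


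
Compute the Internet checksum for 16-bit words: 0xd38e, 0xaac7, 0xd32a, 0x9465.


Sum all words (with carry folding):
+ 0xd38e = 0xd38e
+ 0xaac7 = 0x7e56
+ 0xd32a = 0x5181
+ 0x9465 = 0xe5e6
One's complement: ~0xe5e6
Checksum = 0x1a19


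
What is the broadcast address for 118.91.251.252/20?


Network: 118.91.240.0/20
Host bits = 12
Set all host bits to 1:
Broadcast: 118.91.255.255


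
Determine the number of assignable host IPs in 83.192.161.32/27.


Host bits = 32 - 27 = 5
Total addresses = 2^5 = 32
Usable = total - 2 (network and broadcast)
Usable hosts: 30


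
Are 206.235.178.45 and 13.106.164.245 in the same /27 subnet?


Mask: 255.255.255.224
206.235.178.45 AND mask = 206.235.178.32
13.106.164.245 AND mask = 13.106.164.224
No, different subnets (206.235.178.32 vs 13.106.164.224)


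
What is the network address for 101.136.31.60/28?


IP:   01100101.10001000.00011111.00111100
Mask: 11111111.11111111.11111111.11110000
AND operation:
Net:  01100101.10001000.00011111.00110000
Network: 101.136.31.48/28


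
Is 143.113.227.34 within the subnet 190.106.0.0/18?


Subnet network: 190.106.0.0
Test IP AND mask: 143.113.192.0
No, 143.113.227.34 is not in 190.106.0.0/18


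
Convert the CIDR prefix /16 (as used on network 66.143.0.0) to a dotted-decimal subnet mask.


/16 means 16 network bits, 16 host bits
Binary: 11111111111111110000000000000000
Mask: 255.255.0.0


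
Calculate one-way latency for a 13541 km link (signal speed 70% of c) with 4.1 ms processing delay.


Speed = 0.7 * 3e5 km/s = 210000 km/s
Propagation delay = 13541 / 210000 = 0.0645 s = 64.481 ms
Processing delay = 4.1 ms
Total one-way latency = 68.581 ms


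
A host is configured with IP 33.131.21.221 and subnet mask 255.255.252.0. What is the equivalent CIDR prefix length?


Binary: 11111111.11111111.11111100.00000000
Count leading 1s
Prefix: /22


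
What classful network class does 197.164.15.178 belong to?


First octet: 197
Binary: 11000101
110xxxxx -> Class C (192-223)
Class C, default mask 255.255.255.0 (/24)


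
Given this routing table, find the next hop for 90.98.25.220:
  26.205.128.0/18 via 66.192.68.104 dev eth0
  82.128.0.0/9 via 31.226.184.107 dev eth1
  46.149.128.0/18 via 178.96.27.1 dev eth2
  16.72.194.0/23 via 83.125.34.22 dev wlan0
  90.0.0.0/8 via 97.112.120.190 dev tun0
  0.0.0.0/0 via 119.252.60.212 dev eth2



Longest prefix match for 90.98.25.220:
  /18 26.205.128.0: no
  /9 82.128.0.0: no
  /18 46.149.128.0: no
  /23 16.72.194.0: no
  /8 90.0.0.0: MATCH
  /0 0.0.0.0: MATCH
Selected: next-hop 97.112.120.190 via tun0 (matched /8)


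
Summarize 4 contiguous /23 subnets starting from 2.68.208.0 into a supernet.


Original prefix: /23
Number of subnets: 4 = 2^2
New prefix = 23 - 2 = 21
Supernet: 2.68.208.0/21


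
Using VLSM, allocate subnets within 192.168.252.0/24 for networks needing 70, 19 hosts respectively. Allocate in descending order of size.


70 hosts -> /25 (126 usable): 192.168.252.0/25
19 hosts -> /27 (30 usable): 192.168.252.128/27
Allocation: 192.168.252.0/25 (70 hosts, 126 usable); 192.168.252.128/27 (19 hosts, 30 usable)


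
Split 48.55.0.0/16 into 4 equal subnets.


New prefix = 16 + 2 = 18
Each subnet has 16384 addresses
  48.55.0.0/18
  48.55.64.0/18
  48.55.128.0/18
  48.55.192.0/18
Subnets: 48.55.0.0/18, 48.55.64.0/18, 48.55.128.0/18, 48.55.192.0/18


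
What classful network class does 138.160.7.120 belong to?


First octet: 138
Binary: 10001010
10xxxxxx -> Class B (128-191)
Class B, default mask 255.255.0.0 (/16)


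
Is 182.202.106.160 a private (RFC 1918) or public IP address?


RFC 1918 private ranges:
  10.0.0.0/8 (10.0.0.0 - 10.255.255.255)
  172.16.0.0/12 (172.16.0.0 - 172.31.255.255)
  192.168.0.0/16 (192.168.0.0 - 192.168.255.255)
Public (not in any RFC 1918 range)


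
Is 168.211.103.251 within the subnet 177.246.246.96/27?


Subnet network: 177.246.246.96
Test IP AND mask: 168.211.103.224
No, 168.211.103.251 is not in 177.246.246.96/27


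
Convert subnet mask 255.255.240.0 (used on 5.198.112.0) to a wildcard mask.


Subnet mask: 255.255.240.0
Wildcard = 255.255.255.255 - subnet mask
255 - 255 = 0
255 - 255 = 0
255 - 240 = 15
255 - 0 = 255
Wildcard: 0.0.15.255


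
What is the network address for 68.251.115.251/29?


IP:   01000100.11111011.01110011.11111011
Mask: 11111111.11111111.11111111.11111000
AND operation:
Net:  01000100.11111011.01110011.11111000
Network: 68.251.115.248/29


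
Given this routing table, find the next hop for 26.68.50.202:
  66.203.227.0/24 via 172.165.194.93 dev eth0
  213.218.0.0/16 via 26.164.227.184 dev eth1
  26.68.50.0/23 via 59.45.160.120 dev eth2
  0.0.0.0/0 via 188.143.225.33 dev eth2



Longest prefix match for 26.68.50.202:
  /24 66.203.227.0: no
  /16 213.218.0.0: no
  /23 26.68.50.0: MATCH
  /0 0.0.0.0: MATCH
Selected: next-hop 59.45.160.120 via eth2 (matched /23)


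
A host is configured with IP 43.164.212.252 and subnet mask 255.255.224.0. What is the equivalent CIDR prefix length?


Binary: 11111111.11111111.11100000.00000000
Count leading 1s
Prefix: /19


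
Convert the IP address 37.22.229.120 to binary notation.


37 = 00100101
22 = 00010110
229 = 11100101
120 = 01111000
Binary: 00100101.00010110.11100101.01111000


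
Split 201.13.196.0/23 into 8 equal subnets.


New prefix = 23 + 3 = 26
Each subnet has 64 addresses
  201.13.196.0/26
  201.13.196.64/26
  201.13.196.128/26
  201.13.196.192/26
  201.13.197.0/26
  201.13.197.64/26
  201.13.197.128/26
  201.13.197.192/26
Subnets: 201.13.196.0/26, 201.13.196.64/26, 201.13.196.128/26, 201.13.196.192/26, 201.13.197.0/26, 201.13.197.64/26, 201.13.197.128/26, 201.13.197.192/26


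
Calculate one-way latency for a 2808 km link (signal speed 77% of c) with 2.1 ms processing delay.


Speed = 0.77 * 3e5 km/s = 231000 km/s
Propagation delay = 2808 / 231000 = 0.0122 s = 12.1558 ms
Processing delay = 2.1 ms
Total one-way latency = 14.2558 ms


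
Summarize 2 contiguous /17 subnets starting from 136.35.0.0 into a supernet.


Original prefix: /17
Number of subnets: 2 = 2^1
New prefix = 17 - 1 = 16
Supernet: 136.35.0.0/16


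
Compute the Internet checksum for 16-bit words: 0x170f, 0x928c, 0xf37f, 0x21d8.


Sum all words (with carry folding):
+ 0x170f = 0x170f
+ 0x928c = 0xa99b
+ 0xf37f = 0x9d1b
+ 0x21d8 = 0xbef3
One's complement: ~0xbef3
Checksum = 0x410c


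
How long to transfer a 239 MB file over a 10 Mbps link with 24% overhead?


Effective throughput = 10 * (1 - 24/100) = 7.6 Mbps
File size in Mb = 239 * 8 = 1912 Mb
Time = 1912 / 7.6
Time = 251.5789 seconds


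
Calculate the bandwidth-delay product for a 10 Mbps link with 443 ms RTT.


BDP = bandwidth * RTT
= 10 Mbps * 443 ms
= 10 * 1e6 * 443 / 1000 bits
= 4430000 bits
= 553750 bytes
= 540.7715 KB
BDP = 4430000 bits (553750 bytes)


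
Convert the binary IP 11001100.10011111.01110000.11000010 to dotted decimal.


11001100 = 204
10011111 = 159
01110000 = 112
11000010 = 194
IP: 204.159.112.194


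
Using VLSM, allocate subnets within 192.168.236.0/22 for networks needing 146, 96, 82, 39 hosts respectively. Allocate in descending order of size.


146 hosts -> /24 (254 usable): 192.168.236.0/24
96 hosts -> /25 (126 usable): 192.168.237.0/25
82 hosts -> /25 (126 usable): 192.168.237.128/25
39 hosts -> /26 (62 usable): 192.168.238.0/26
Allocation: 192.168.236.0/24 (146 hosts, 254 usable); 192.168.237.0/25 (96 hosts, 126 usable); 192.168.237.128/25 (82 hosts, 126 usable); 192.168.238.0/26 (39 hosts, 62 usable)


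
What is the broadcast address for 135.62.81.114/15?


Network: 135.62.0.0/15
Host bits = 17
Set all host bits to 1:
Broadcast: 135.63.255.255


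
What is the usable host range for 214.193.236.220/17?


Network: 214.193.128.0
Broadcast: 214.193.255.255
First usable = network + 1
Last usable = broadcast - 1
Range: 214.193.128.1 to 214.193.255.254


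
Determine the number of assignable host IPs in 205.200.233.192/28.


Host bits = 32 - 28 = 4
Total addresses = 2^4 = 16
Usable = total - 2 (network and broadcast)
Usable hosts: 14


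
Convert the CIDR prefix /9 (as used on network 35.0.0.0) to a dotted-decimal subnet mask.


/9 means 9 network bits, 23 host bits
Binary: 11111111100000000000000000000000
Mask: 255.128.0.0


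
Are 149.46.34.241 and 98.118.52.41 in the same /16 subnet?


Mask: 255.255.0.0
149.46.34.241 AND mask = 149.46.0.0
98.118.52.41 AND mask = 98.118.0.0
No, different subnets (149.46.0.0 vs 98.118.0.0)


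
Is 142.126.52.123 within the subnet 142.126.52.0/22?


Subnet network: 142.126.52.0
Test IP AND mask: 142.126.52.0
Yes, 142.126.52.123 is in 142.126.52.0/22


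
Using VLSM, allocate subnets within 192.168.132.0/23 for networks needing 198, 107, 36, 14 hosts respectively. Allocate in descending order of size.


198 hosts -> /24 (254 usable): 192.168.132.0/24
107 hosts -> /25 (126 usable): 192.168.133.0/25
36 hosts -> /26 (62 usable): 192.168.133.128/26
14 hosts -> /28 (14 usable): 192.168.133.192/28
Allocation: 192.168.132.0/24 (198 hosts, 254 usable); 192.168.133.0/25 (107 hosts, 126 usable); 192.168.133.128/26 (36 hosts, 62 usable); 192.168.133.192/28 (14 hosts, 14 usable)


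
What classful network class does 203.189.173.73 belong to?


First octet: 203
Binary: 11001011
110xxxxx -> Class C (192-223)
Class C, default mask 255.255.255.0 (/24)


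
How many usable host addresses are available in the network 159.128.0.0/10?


Host bits = 32 - 10 = 22
Total addresses = 2^22 = 4194304
Usable = total - 2 (network and broadcast)
Usable hosts: 4194302


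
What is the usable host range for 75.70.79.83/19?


Network: 75.70.64.0
Broadcast: 75.70.95.255
First usable = network + 1
Last usable = broadcast - 1
Range: 75.70.64.1 to 75.70.95.254


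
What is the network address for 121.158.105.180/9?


IP:   01111001.10011110.01101001.10110100
Mask: 11111111.10000000.00000000.00000000
AND operation:
Net:  01111001.10000000.00000000.00000000
Network: 121.128.0.0/9


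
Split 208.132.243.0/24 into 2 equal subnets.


New prefix = 24 + 1 = 25
Each subnet has 128 addresses
  208.132.243.0/25
  208.132.243.128/25
Subnets: 208.132.243.0/25, 208.132.243.128/25


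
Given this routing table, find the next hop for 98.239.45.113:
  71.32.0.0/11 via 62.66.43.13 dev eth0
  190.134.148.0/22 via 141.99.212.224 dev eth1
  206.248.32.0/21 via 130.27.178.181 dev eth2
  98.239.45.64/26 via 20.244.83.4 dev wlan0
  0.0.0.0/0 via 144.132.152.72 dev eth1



Longest prefix match for 98.239.45.113:
  /11 71.32.0.0: no
  /22 190.134.148.0: no
  /21 206.248.32.0: no
  /26 98.239.45.64: MATCH
  /0 0.0.0.0: MATCH
Selected: next-hop 20.244.83.4 via wlan0 (matched /26)


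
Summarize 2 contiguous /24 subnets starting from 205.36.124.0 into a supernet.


Original prefix: /24
Number of subnets: 2 = 2^1
New prefix = 24 - 1 = 23
Supernet: 205.36.124.0/23


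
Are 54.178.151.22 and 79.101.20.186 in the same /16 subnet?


Mask: 255.255.0.0
54.178.151.22 AND mask = 54.178.0.0
79.101.20.186 AND mask = 79.101.0.0
No, different subnets (54.178.0.0 vs 79.101.0.0)


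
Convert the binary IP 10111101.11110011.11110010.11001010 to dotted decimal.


10111101 = 189
11110011 = 243
11110010 = 242
11001010 = 202
IP: 189.243.242.202


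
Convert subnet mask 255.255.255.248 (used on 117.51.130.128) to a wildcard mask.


Subnet mask: 255.255.255.248
Wildcard = 255.255.255.255 - subnet mask
255 - 255 = 0
255 - 255 = 0
255 - 255 = 0
255 - 248 = 7
Wildcard: 0.0.0.7


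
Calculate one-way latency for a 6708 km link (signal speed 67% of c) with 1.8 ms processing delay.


Speed = 0.67 * 3e5 km/s = 201000 km/s
Propagation delay = 6708 / 201000 = 0.0334 s = 33.3731 ms
Processing delay = 1.8 ms
Total one-way latency = 35.1731 ms


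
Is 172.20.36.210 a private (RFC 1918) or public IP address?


RFC 1918 private ranges:
  10.0.0.0/8 (10.0.0.0 - 10.255.255.255)
  172.16.0.0/12 (172.16.0.0 - 172.31.255.255)
  192.168.0.0/16 (192.168.0.0 - 192.168.255.255)
Private (in 172.16.0.0/12)


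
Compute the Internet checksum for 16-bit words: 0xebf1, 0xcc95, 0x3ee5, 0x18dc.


Sum all words (with carry folding):
+ 0xebf1 = 0xebf1
+ 0xcc95 = 0xb887
+ 0x3ee5 = 0xf76c
+ 0x18dc = 0x1049
One's complement: ~0x1049
Checksum = 0xefb6


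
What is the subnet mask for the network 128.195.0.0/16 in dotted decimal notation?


/16 means 16 network bits, 16 host bits
Binary: 11111111111111110000000000000000
Mask: 255.255.0.0


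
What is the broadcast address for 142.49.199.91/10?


Network: 142.0.0.0/10
Host bits = 22
Set all host bits to 1:
Broadcast: 142.63.255.255


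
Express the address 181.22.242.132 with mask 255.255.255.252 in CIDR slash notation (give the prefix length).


Binary: 11111111.11111111.11111111.11111100
Count leading 1s
Prefix: /30


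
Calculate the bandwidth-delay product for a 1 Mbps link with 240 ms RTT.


BDP = bandwidth * RTT
= 1 Mbps * 240 ms
= 1 * 1e6 * 240 / 1000 bits
= 240000 bits
= 30000 bytes
= 29.2969 KB
BDP = 240000 bits (30000 bytes)


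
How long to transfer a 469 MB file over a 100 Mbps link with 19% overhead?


Effective throughput = 100 * (1 - 19/100) = 81 Mbps
File size in Mb = 469 * 8 = 3752 Mb
Time = 3752 / 81
Time = 46.321 seconds


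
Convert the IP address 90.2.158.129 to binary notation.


90 = 01011010
2 = 00000010
158 = 10011110
129 = 10000001
Binary: 01011010.00000010.10011110.10000001


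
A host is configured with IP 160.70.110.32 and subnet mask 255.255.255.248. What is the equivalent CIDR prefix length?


Binary: 11111111.11111111.11111111.11111000
Count leading 1s
Prefix: /29


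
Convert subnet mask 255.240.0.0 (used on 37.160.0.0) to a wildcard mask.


Subnet mask: 255.240.0.0
Wildcard = 255.255.255.255 - subnet mask
255 - 255 = 0
255 - 240 = 15
255 - 0 = 255
255 - 0 = 255
Wildcard: 0.15.255.255


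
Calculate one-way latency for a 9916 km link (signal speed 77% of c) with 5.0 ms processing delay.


Speed = 0.77 * 3e5 km/s = 231000 km/s
Propagation delay = 9916 / 231000 = 0.0429 s = 42.9264 ms
Processing delay = 5.0 ms
Total one-way latency = 47.9264 ms


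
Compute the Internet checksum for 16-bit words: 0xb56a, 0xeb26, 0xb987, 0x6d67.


Sum all words (with carry folding):
+ 0xb56a = 0xb56a
+ 0xeb26 = 0xa091
+ 0xb987 = 0x5a19
+ 0x6d67 = 0xc780
One's complement: ~0xc780
Checksum = 0x387f


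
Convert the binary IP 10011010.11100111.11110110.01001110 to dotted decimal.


10011010 = 154
11100111 = 231
11110110 = 246
01001110 = 78
IP: 154.231.246.78


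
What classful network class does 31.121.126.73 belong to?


First octet: 31
Binary: 00011111
0xxxxxxx -> Class A (1-126)
Class A, default mask 255.0.0.0 (/8)


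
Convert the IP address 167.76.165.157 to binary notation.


167 = 10100111
76 = 01001100
165 = 10100101
157 = 10011101
Binary: 10100111.01001100.10100101.10011101


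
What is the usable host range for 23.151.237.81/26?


Network: 23.151.237.64
Broadcast: 23.151.237.127
First usable = network + 1
Last usable = broadcast - 1
Range: 23.151.237.65 to 23.151.237.126


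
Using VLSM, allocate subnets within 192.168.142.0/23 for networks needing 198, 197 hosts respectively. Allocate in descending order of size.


198 hosts -> /24 (254 usable): 192.168.142.0/24
197 hosts -> /24 (254 usable): 192.168.143.0/24
Allocation: 192.168.142.0/24 (198 hosts, 254 usable); 192.168.143.0/24 (197 hosts, 254 usable)


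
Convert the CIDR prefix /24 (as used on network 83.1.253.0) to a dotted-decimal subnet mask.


/24 means 24 network bits, 8 host bits
Binary: 11111111111111111111111100000000
Mask: 255.255.255.0


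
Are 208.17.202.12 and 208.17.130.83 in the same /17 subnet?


Mask: 255.255.128.0
208.17.202.12 AND mask = 208.17.128.0
208.17.130.83 AND mask = 208.17.128.0
Yes, same subnet (208.17.128.0)


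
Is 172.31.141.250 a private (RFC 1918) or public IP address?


RFC 1918 private ranges:
  10.0.0.0/8 (10.0.0.0 - 10.255.255.255)
  172.16.0.0/12 (172.16.0.0 - 172.31.255.255)
  192.168.0.0/16 (192.168.0.0 - 192.168.255.255)
Private (in 172.16.0.0/12)


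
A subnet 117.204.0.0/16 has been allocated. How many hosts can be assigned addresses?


Host bits = 32 - 16 = 16
Total addresses = 2^16 = 65536
Usable = total - 2 (network and broadcast)
Usable hosts: 65534


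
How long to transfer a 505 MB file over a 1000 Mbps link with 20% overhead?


Effective throughput = 1000 * (1 - 20/100) = 800 Mbps
File size in Mb = 505 * 8 = 4040 Mb
Time = 4040 / 800
Time = 5.05 seconds


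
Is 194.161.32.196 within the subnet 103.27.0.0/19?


Subnet network: 103.27.0.0
Test IP AND mask: 194.161.32.0
No, 194.161.32.196 is not in 103.27.0.0/19


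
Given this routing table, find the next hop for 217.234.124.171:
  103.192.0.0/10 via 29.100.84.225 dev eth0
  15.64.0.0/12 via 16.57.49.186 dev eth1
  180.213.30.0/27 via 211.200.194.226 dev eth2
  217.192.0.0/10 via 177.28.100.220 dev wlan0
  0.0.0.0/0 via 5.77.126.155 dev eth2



Longest prefix match for 217.234.124.171:
  /10 103.192.0.0: no
  /12 15.64.0.0: no
  /27 180.213.30.0: no
  /10 217.192.0.0: MATCH
  /0 0.0.0.0: MATCH
Selected: next-hop 177.28.100.220 via wlan0 (matched /10)


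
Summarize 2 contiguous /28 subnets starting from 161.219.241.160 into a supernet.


Original prefix: /28
Number of subnets: 2 = 2^1
New prefix = 28 - 1 = 27
Supernet: 161.219.241.160/27


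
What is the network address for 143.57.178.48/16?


IP:   10001111.00111001.10110010.00110000
Mask: 11111111.11111111.00000000.00000000
AND operation:
Net:  10001111.00111001.00000000.00000000
Network: 143.57.0.0/16


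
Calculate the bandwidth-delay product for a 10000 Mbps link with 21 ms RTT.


BDP = bandwidth * RTT
= 10000 Mbps * 21 ms
= 10000 * 1e6 * 21 / 1000 bits
= 210000000 bits
= 26250000 bytes
= 25634.7656 KB
BDP = 210000000 bits (26250000 bytes)


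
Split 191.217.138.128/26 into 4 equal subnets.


New prefix = 26 + 2 = 28
Each subnet has 16 addresses
  191.217.138.128/28
  191.217.138.144/28
  191.217.138.160/28
  191.217.138.176/28
Subnets: 191.217.138.128/28, 191.217.138.144/28, 191.217.138.160/28, 191.217.138.176/28


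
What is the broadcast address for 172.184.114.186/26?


Network: 172.184.114.128/26
Host bits = 6
Set all host bits to 1:
Broadcast: 172.184.114.191


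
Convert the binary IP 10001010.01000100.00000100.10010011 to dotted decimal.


10001010 = 138
01000100 = 68
00000100 = 4
10010011 = 147
IP: 138.68.4.147


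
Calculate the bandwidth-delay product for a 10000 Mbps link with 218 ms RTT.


BDP = bandwidth * RTT
= 10000 Mbps * 218 ms
= 10000 * 1e6 * 218 / 1000 bits
= 2180000000 bits
= 272500000 bytes
= 266113.2812 KB
BDP = 2180000000 bits (272500000 bytes)


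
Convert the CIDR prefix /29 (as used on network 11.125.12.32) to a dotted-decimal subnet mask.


/29 means 29 network bits, 3 host bits
Binary: 11111111111111111111111111111000
Mask: 255.255.255.248


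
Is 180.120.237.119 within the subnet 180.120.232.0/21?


Subnet network: 180.120.232.0
Test IP AND mask: 180.120.232.0
Yes, 180.120.237.119 is in 180.120.232.0/21


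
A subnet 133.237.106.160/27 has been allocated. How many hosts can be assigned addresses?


Host bits = 32 - 27 = 5
Total addresses = 2^5 = 32
Usable = total - 2 (network and broadcast)
Usable hosts: 30


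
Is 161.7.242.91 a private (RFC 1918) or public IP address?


RFC 1918 private ranges:
  10.0.0.0/8 (10.0.0.0 - 10.255.255.255)
  172.16.0.0/12 (172.16.0.0 - 172.31.255.255)
  192.168.0.0/16 (192.168.0.0 - 192.168.255.255)
Public (not in any RFC 1918 range)


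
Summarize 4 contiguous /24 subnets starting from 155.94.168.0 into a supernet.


Original prefix: /24
Number of subnets: 4 = 2^2
New prefix = 24 - 2 = 22
Supernet: 155.94.168.0/22


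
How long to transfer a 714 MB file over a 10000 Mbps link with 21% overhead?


Effective throughput = 10000 * (1 - 21/100) = 7900 Mbps
File size in Mb = 714 * 8 = 5712 Mb
Time = 5712 / 7900
Time = 0.723 seconds


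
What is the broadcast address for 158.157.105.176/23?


Network: 158.157.104.0/23
Host bits = 9
Set all host bits to 1:
Broadcast: 158.157.105.255


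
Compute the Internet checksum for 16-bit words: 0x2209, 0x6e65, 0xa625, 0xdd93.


Sum all words (with carry folding):
+ 0x2209 = 0x2209
+ 0x6e65 = 0x906e
+ 0xa625 = 0x3694
+ 0xdd93 = 0x1428
One's complement: ~0x1428
Checksum = 0xebd7


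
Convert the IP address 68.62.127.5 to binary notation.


68 = 01000100
62 = 00111110
127 = 01111111
5 = 00000101
Binary: 01000100.00111110.01111111.00000101


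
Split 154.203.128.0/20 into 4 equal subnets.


New prefix = 20 + 2 = 22
Each subnet has 1024 addresses
  154.203.128.0/22
  154.203.132.0/22
  154.203.136.0/22
  154.203.140.0/22
Subnets: 154.203.128.0/22, 154.203.132.0/22, 154.203.136.0/22, 154.203.140.0/22


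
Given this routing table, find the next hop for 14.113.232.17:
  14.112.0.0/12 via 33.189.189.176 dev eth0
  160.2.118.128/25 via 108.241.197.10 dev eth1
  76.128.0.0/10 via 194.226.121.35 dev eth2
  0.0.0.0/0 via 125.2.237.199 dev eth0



Longest prefix match for 14.113.232.17:
  /12 14.112.0.0: MATCH
  /25 160.2.118.128: no
  /10 76.128.0.0: no
  /0 0.0.0.0: MATCH
Selected: next-hop 33.189.189.176 via eth0 (matched /12)


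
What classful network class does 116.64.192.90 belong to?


First octet: 116
Binary: 01110100
0xxxxxxx -> Class A (1-126)
Class A, default mask 255.0.0.0 (/8)


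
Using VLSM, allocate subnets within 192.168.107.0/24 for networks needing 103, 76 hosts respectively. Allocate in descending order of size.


103 hosts -> /25 (126 usable): 192.168.107.0/25
76 hosts -> /25 (126 usable): 192.168.107.128/25
Allocation: 192.168.107.0/25 (103 hosts, 126 usable); 192.168.107.128/25 (76 hosts, 126 usable)


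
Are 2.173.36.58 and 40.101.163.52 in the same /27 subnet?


Mask: 255.255.255.224
2.173.36.58 AND mask = 2.173.36.32
40.101.163.52 AND mask = 40.101.163.32
No, different subnets (2.173.36.32 vs 40.101.163.32)


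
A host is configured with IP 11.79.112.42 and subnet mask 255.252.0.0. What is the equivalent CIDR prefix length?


Binary: 11111111.11111100.00000000.00000000
Count leading 1s
Prefix: /14


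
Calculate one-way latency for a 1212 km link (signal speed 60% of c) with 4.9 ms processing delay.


Speed = 0.6 * 3e5 km/s = 180000 km/s
Propagation delay = 1212 / 180000 = 0.0067 s = 6.7333 ms
Processing delay = 4.9 ms
Total one-way latency = 11.6333 ms
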